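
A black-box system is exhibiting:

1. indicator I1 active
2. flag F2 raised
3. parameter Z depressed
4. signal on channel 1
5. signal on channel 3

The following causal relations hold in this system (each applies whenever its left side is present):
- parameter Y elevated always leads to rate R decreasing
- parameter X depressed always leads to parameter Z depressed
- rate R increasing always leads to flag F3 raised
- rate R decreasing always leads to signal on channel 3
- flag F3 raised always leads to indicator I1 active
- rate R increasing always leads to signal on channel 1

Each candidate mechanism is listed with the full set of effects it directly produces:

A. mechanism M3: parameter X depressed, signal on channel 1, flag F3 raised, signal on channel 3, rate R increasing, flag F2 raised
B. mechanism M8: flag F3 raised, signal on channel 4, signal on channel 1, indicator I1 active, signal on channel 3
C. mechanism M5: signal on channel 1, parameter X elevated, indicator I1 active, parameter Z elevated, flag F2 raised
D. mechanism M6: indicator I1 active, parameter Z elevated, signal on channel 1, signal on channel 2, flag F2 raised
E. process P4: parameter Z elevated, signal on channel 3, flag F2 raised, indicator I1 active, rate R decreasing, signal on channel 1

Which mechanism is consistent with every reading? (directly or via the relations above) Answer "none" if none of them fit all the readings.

A

Testing each hypothesis:
(A) mechanism M3 — indicator I1 active + (via flag F3 raised → indicator I1 active); flag F2 raised +; parameter Z depressed + (via parameter X depressed → parameter Z depressed); signal on channel 1 +; signal on channel 3 +
(B) mechanism M8 — indicator I1 active +; flag F2 raised -; parameter Z depressed -; signal on channel 1 +; signal on channel 3 +
(C) mechanism M5 — indicator I1 active +; flag F2 raised +; parameter Z depressed -; signal on channel 1 +; signal on channel 3 -
(D) mechanism M6 — fails on parameter Z depressed, signal on channel 3 (predicts parameter Z elevated, not parameter Z depressed)
(E) process P4 — indicator I1 active +; flag F2 raised +; parameter Z depressed -; signal on channel 1 +; signal on channel 3 +
(A) alone accounts for all the evidence.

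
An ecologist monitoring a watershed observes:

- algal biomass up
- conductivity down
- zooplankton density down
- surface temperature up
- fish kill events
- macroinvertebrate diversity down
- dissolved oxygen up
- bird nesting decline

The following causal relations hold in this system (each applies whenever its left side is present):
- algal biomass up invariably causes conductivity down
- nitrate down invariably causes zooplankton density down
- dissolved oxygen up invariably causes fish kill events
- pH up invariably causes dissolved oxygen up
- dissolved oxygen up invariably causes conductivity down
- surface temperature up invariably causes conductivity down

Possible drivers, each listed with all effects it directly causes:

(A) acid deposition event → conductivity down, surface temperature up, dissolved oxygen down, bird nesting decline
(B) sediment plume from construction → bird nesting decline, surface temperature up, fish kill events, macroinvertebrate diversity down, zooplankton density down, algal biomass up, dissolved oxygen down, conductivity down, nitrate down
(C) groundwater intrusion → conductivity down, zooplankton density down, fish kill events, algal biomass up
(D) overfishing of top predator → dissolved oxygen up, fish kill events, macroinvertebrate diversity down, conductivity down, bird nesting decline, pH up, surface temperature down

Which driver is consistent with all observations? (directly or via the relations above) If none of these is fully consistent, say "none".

none

Per-candidate check:
(A) acid deposition event — algal biomass up -; conductivity down +; zooplankton density down -; surface temperature up +; fish kill events -; macroinvertebrate diversity down -; dissolved oxygen up -; bird nesting decline +
(B) sediment plume from construction — algal biomass up +; conductivity down +; zooplankton density down +; surface temperature up +; fish kill events +; macroinvertebrate diversity down +; dissolved oxygen up -; bird nesting decline +
(C) groundwater intrusion — does not account for surface temperature up, macroinvertebrate diversity down, dissolved oxygen up, bird nesting decline
(D) overfishing of top predator — algal biomass up -; conductivity down +; zooplankton density down -; surface temperature up -; fish kill events +; macroinvertebrate diversity down +; dissolved oxygen up +; bird nesting decline +
Every candidate fails on at least one observation.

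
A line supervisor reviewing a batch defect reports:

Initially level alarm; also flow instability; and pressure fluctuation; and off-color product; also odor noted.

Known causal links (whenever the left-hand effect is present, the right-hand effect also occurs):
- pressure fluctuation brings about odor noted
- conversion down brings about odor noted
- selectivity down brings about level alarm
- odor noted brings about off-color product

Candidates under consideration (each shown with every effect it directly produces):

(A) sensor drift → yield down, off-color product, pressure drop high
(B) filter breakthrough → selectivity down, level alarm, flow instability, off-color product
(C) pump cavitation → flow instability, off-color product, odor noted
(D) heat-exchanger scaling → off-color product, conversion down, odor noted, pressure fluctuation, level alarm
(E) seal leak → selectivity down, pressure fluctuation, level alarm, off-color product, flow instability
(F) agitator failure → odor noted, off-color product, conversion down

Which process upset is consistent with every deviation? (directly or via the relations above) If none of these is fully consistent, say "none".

Checking each candidate against the observations:
(A) sensor drift — level alarm miss; flow instability miss; pressure fluctuation miss; off-color product match; odor noted miss
(B) filter breakthrough — level alarm match; flow instability match; pressure fluctuation miss; off-color product match; odor noted miss
(C) pump cavitation — level alarm miss; flow instability match; pressure fluctuation miss; off-color product match; odor noted match
(D) heat-exchanger scaling — does not account for flow instability
(E) seal leak — level alarm match; flow instability match; pressure fluctuation match; off-color product match; odor noted match (through pressure fluctuation → odor noted)
(F) agitator failure — does not account for level alarm, flow instability, pressure fluctuation
Only (E) is consistent with every observation.

E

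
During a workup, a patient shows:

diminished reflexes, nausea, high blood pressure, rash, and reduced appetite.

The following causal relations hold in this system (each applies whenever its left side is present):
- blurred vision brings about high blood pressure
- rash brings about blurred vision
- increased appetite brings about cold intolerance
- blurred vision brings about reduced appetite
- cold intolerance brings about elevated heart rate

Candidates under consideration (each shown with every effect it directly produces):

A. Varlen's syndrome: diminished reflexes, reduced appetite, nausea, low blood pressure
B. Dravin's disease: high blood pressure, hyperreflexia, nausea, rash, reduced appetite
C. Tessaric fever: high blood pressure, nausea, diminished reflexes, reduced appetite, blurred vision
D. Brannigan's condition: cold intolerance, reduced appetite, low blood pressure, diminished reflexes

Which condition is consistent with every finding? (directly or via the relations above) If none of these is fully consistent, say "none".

none

Testing each hypothesis:
(A) Varlen's syndrome — diminished reflexes +; nausea +; high blood pressure -; rash -; reduced appetite +
(B) Dravin's disease — diminished reflexes -; nausea +; high blood pressure +; rash +; reduced appetite +
(C) Tessaric fever — diminished reflexes +; nausea +; high blood pressure +; rash -; reduced appetite +
(D) Brannigan's condition — diminished reflexes +; nausea -; high blood pressure -; rash -; reduced appetite +
None of the listed candidates fits everything.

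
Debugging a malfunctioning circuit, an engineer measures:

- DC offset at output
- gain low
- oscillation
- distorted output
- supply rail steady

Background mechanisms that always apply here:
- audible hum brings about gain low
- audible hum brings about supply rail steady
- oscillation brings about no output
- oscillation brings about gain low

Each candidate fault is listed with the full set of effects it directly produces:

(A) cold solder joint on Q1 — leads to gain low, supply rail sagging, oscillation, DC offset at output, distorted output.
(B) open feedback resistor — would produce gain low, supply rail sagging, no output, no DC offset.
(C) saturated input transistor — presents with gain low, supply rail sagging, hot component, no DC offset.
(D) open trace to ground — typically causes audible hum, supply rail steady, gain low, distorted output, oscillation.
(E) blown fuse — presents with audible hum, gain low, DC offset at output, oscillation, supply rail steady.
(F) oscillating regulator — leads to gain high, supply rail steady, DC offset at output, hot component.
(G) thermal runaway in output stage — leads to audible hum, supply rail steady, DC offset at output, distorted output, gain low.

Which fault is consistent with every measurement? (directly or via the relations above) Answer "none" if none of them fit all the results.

none

Checking each candidate against the observations:
(A) cold solder joint on Q1 — DC offset at output ✓; gain low ✓; oscillation ✓; distorted output ✓; supply rail steady ✗
(B) open feedback resistor — fails on DC offset at output, oscillation, distorted output, supply rail steady (predicts no DC offset, not DC offset at output; predicts supply rail sagging, not supply rail steady)
(C) saturated input transistor — DC offset at output ✗; gain low ✓; oscillation ✗; distorted output ✗; supply rail steady ✗
(D) open trace to ground — does not account for DC offset at output
(E) blown fuse — DC offset at output ✓; gain low ✓; oscillation ✓; distorted output ✗; supply rail steady ✓
(F) oscillating regulator — DC offset at output ✓; gain low ✗; oscillation ✗; distorted output ✗; supply rail steady ✓
(G) thermal runaway in output stage — does not account for oscillation
Every candidate fails on at least one observation.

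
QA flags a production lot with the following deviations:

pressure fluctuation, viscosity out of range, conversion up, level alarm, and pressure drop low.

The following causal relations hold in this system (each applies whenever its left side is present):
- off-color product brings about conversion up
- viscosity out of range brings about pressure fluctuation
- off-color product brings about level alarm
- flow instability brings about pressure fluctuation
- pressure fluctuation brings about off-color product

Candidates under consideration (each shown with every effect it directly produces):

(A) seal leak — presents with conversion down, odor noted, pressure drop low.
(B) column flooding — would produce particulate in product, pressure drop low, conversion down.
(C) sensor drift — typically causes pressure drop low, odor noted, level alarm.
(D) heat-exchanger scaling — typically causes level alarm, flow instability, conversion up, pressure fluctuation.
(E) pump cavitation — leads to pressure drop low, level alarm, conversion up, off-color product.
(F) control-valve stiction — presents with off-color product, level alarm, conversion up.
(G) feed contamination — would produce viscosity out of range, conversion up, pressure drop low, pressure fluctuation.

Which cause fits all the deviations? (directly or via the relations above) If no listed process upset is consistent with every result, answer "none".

Testing each hypothesis:
(A) seal leak — pressure fluctuation NO; viscosity out of range NO; conversion up NO; level alarm NO; pressure drop low yes
(B) column flooding — fails on pressure fluctuation, viscosity out of range, conversion up, level alarm (predicts conversion down, not conversion up)
(C) sensor drift — pressure fluctuation NO; viscosity out of range NO; conversion up NO; level alarm yes; pressure drop low yes
(D) heat-exchanger scaling — does not account for viscosity out of range, pressure drop low
(E) pump cavitation — pressure fluctuation NO; viscosity out of range NO; conversion up yes; level alarm yes; pressure drop low yes
(F) control-valve stiction — pressure fluctuation NO; viscosity out of range NO; conversion up yes; level alarm yes; pressure drop low NO
(G) feed contamination — accounts for every observation (level alarm through pressure fluctuation → off-color product → level alarm)
Only (G) is consistent with every observation.

G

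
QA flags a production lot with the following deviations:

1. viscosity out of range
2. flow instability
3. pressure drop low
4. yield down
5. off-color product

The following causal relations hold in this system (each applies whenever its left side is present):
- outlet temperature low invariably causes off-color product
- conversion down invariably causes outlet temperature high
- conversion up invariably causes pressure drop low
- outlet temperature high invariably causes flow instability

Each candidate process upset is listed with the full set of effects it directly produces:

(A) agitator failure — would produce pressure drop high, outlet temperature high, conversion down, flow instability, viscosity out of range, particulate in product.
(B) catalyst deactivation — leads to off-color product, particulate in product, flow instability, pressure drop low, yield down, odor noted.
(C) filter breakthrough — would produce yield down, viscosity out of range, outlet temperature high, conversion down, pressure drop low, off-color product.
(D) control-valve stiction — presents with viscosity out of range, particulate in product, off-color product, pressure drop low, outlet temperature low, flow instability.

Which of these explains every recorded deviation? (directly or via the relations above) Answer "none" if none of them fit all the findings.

Testing each hypothesis:
(A) agitator failure — viscosity out of range +; flow instability +; pressure drop low -; yield down -; off-color product -
(B) catalyst deactivation — does not account for viscosity out of range
(C) filter breakthrough — viscosity out of range +; flow instability + (by outlet temperature high → flow instability); pressure drop low +; yield down +; off-color product +
(D) control-valve stiction — does not account for yield down
Only (C) is consistent with every observation.

C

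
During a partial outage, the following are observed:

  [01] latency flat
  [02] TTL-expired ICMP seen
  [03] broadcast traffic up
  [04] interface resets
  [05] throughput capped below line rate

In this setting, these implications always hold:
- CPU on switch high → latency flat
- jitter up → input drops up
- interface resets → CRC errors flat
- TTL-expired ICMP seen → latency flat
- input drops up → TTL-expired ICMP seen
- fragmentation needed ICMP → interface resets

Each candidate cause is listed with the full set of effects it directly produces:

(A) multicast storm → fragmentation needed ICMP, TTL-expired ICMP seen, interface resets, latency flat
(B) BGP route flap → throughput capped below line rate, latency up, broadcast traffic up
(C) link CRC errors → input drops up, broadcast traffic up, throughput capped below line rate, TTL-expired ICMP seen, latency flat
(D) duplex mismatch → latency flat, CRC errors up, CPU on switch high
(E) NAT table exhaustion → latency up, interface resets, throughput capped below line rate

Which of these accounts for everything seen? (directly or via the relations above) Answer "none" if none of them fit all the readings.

none

For each candidate, compare predicted effects to what was observed:
(A) multicast storm — does not account for broadcast traffic up, throughput capped below line rate
(B) BGP route flap — latency flat NO; TTL-expired ICMP seen NO; broadcast traffic up yes; interface resets NO; throughput capped below line rate yes
(C) link CRC errors — does not account for interface resets
(D) duplex mismatch — does not account for TTL-expired ICMP seen, broadcast traffic up, interface resets, throughput capped below line rate
(E) NAT table exhaustion — fails on latency flat, TTL-expired ICMP seen, broadcast traffic up (predicts latency up, not latency flat)
No candidate is consistent with all observations.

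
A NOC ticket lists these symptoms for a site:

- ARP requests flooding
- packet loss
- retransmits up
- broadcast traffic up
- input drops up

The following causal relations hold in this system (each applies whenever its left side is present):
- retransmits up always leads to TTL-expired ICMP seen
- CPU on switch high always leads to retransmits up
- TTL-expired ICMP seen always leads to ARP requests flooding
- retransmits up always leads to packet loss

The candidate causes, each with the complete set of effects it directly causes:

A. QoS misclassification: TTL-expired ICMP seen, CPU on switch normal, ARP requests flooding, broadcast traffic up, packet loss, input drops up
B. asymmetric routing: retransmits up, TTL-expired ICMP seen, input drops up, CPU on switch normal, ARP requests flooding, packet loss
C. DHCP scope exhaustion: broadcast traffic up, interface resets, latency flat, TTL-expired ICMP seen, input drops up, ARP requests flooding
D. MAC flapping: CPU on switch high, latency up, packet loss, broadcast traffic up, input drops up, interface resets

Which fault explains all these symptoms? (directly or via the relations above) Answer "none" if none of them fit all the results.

Checking each candidate against the observations:
(A) QoS misclassification — does not account for retransmits up
(B) asymmetric routing — ARP requests flooding yes; packet loss yes; retransmits up yes; broadcast traffic up NO; input drops up yes
(C) DHCP scope exhaustion — does not account for packet loss, retransmits up
(D) MAC flapping — ARP requests flooding yes (via CPU on switch high → retransmits up → TTL-expired ICMP seen → ARP requests flooding); packet loss yes; retransmits up yes (via CPU on switch high → retransmits up); broadcast traffic up yes; input drops up yes
Only (D) is consistent with every observation.

D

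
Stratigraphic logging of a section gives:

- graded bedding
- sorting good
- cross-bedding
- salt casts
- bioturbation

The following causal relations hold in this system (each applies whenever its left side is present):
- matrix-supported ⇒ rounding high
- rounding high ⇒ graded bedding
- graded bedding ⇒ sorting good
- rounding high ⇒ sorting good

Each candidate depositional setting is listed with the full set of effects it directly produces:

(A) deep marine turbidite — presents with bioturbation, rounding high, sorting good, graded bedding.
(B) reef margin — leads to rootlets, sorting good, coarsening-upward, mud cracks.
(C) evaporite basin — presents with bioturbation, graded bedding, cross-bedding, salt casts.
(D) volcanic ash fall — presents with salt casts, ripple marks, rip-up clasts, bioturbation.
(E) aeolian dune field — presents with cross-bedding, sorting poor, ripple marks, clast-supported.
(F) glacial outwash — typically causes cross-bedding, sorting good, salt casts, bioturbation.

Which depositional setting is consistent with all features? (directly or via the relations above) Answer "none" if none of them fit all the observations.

C

Per-candidate check:
(A) deep marine turbidite — does not account for cross-bedding, salt casts
(B) reef margin — does not account for graded bedding, cross-bedding, salt casts, bioturbation
(C) evaporite basin — graded bedding +; sorting good + (via graded bedding → sorting good); cross-bedding +; salt casts +; bioturbation +
(D) volcanic ash fall — graded bedding -; sorting good -; cross-bedding -; salt casts +; bioturbation +
(E) aeolian dune field — fails on graded bedding, sorting good, salt casts, bioturbation (predicts sorting poor, not sorting good)
(F) glacial outwash — does not account for graded bedding
(C) is the only candidate with no mismatches.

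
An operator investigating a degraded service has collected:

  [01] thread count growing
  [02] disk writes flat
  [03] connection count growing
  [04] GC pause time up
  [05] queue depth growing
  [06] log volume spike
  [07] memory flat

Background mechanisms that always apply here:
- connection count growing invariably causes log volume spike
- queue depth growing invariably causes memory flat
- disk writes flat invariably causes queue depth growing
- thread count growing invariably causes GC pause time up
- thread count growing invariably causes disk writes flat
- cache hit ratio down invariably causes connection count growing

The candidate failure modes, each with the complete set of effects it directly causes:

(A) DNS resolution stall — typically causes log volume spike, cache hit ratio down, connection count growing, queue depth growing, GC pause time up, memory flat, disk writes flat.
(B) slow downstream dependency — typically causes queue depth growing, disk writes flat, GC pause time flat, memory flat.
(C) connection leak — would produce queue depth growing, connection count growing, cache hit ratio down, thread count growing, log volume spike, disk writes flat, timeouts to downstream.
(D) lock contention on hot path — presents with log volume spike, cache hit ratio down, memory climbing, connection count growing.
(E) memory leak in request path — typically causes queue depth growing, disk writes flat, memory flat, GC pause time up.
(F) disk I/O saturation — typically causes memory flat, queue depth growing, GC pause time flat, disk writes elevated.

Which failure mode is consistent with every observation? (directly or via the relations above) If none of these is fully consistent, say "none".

C

Testing each hypothesis:
(A) DNS resolution stall — thread count growing NO; disk writes flat yes; connection count growing yes; GC pause time up yes; queue depth growing yes; log volume spike yes; memory flat yes
(B) slow downstream dependency — thread count growing NO; disk writes flat yes; connection count growing NO; GC pause time up NO; queue depth growing yes; log volume spike NO; memory flat yes
(C) connection leak — thread count growing yes; disk writes flat yes; connection count growing yes; GC pause time up yes (via thread count growing → GC pause time up); queue depth growing yes; log volume spike yes; memory flat yes (via queue depth growing → memory flat)
(D) lock contention on hot path — fails on thread count growing, disk writes flat, GC pause time up, queue depth growing, memory flat (predicts memory climbing, not memory flat)
(E) memory leak in request path — thread count growing NO; disk writes flat yes; connection count growing NO; GC pause time up yes; queue depth growing yes; log volume spike NO; memory flat yes
(F) disk I/O saturation — fails on thread count growing, disk writes flat, connection count growing, GC pause time up, log volume spike (predicts disk writes elevated, not disk writes flat; predicts GC pause time flat, not GC pause time up)
Only (C) is consistent with every observation.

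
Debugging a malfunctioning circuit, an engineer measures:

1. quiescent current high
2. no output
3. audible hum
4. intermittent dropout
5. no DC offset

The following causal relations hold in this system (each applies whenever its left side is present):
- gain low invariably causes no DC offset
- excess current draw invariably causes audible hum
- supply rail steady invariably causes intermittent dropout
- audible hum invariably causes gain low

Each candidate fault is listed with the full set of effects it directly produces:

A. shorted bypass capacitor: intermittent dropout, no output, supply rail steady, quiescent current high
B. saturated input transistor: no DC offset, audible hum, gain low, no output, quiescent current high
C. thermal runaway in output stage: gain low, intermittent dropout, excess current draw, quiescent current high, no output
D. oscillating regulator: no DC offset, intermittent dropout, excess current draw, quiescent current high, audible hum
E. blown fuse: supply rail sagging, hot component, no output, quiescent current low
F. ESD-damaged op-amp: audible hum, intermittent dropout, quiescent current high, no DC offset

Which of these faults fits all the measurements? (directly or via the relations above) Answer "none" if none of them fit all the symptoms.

Testing each hypothesis:
(A) shorted bypass capacitor — does not account for audible hum, no DC offset
(B) saturated input transistor — quiescent current high +; no output +; audible hum +; intermittent dropout -; no DC offset +
(C) thermal runaway in output stage — quiescent current high +; no output +; audible hum + (via excess current draw → audible hum); intermittent dropout +; no DC offset + (via gain low → no DC offset)
(D) oscillating regulator — quiescent current high +; no output -; audible hum +; intermittent dropout +; no DC offset +
(E) blown fuse — fails on quiescent current high, audible hum, intermittent dropout, no DC offset (predicts quiescent current low, not quiescent current high)
(F) ESD-damaged op-amp — quiescent current high +; no output -; audible hum +; intermittent dropout +; no DC offset +
Only (C) is consistent with every observation.

C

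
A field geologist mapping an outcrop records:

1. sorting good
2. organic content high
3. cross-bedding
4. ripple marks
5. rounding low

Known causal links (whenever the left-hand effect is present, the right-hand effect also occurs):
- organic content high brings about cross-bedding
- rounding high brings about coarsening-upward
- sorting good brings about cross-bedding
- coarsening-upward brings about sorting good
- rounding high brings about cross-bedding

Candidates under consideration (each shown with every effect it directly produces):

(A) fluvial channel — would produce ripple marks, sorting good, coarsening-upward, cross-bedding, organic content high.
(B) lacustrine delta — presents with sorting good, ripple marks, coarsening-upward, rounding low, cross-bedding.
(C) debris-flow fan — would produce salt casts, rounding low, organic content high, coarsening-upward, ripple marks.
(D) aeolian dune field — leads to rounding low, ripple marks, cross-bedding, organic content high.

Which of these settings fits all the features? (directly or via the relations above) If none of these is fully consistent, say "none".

C

Checking each candidate against the observations:
(A) fluvial channel — does not account for rounding low
(B) lacustrine delta — sorting good ✓; organic content high ✗; cross-bedding ✓; ripple marks ✓; rounding low ✓
(C) debris-flow fan — sorting good ✓ (via coarsening-upward → sorting good); organic content high ✓; cross-bedding ✓ (via organic content high → cross-bedding); ripple marks ✓; rounding low ✓
(D) aeolian dune field — does not account for sorting good
Only (C) is consistent with every observation.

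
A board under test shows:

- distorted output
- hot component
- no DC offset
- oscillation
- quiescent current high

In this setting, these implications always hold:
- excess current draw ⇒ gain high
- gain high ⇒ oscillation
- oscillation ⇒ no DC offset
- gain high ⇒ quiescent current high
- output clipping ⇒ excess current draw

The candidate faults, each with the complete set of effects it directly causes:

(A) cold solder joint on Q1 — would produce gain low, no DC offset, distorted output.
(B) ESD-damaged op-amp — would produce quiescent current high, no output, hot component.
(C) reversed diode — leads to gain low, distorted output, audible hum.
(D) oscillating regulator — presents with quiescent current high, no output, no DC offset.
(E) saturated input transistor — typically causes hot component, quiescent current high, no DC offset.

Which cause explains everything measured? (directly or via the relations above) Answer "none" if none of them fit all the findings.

Per-candidate check:
(A) cold solder joint on Q1 — distorted output ✓; hot component ✗; no DC offset ✓; oscillation ✗; quiescent current high ✗
(B) ESD-damaged op-amp — distorted output ✗; hot component ✓; no DC offset ✗; oscillation ✗; quiescent current high ✓
(C) reversed diode — does not account for hot component, no DC offset, oscillation, quiescent current high
(D) oscillating regulator — distorted output ✗; hot component ✗; no DC offset ✓; oscillation ✗; quiescent current high ✓
(E) saturated input transistor — does not account for distorted output, oscillation
Every candidate fails on at least one observation.

none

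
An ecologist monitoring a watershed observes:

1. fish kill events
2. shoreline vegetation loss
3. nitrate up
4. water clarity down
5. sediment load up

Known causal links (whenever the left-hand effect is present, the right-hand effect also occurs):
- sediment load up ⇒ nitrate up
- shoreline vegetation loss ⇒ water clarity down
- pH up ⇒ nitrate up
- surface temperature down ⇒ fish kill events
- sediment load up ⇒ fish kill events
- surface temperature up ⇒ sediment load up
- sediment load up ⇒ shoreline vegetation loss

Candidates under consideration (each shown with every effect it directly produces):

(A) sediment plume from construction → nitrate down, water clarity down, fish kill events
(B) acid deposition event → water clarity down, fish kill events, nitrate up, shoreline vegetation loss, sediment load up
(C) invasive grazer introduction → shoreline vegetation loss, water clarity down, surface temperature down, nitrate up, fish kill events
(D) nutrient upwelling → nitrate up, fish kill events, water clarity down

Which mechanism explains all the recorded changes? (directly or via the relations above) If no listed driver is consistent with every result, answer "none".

B

For each candidate, compare predicted effects to what was observed:
(A) sediment plume from construction — fails on shoreline vegetation loss, nitrate up, sediment load up (predicts nitrate down, not nitrate up)
(B) acid deposition event — fish kill events yes; shoreline vegetation loss yes; nitrate up yes; water clarity down yes; sediment load up yes
(C) invasive grazer introduction — does not account for sediment load up
(D) nutrient upwelling — does not account for shoreline vegetation loss, sediment load up
Only (B) is consistent with every observation.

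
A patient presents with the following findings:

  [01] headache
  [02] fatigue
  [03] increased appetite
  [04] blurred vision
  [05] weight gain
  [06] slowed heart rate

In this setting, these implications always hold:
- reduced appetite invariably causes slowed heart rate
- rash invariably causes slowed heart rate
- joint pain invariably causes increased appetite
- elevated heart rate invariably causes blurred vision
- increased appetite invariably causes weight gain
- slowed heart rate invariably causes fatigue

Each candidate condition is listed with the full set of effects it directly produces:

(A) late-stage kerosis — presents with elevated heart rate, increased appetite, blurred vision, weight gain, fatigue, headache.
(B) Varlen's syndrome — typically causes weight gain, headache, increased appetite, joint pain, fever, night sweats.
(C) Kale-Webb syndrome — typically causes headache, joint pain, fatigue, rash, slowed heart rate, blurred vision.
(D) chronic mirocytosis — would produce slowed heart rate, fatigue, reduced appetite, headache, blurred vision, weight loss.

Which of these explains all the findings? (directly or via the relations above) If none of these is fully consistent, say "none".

C

For each candidate, compare predicted effects to what was observed:
(A) late-stage kerosis — headache ✓; fatigue ✓; increased appetite ✓; blurred vision ✓; weight gain ✓; slowed heart rate ✗
(B) Varlen's syndrome — headache ✓; fatigue ✗; increased appetite ✓; blurred vision ✗; weight gain ✓; slowed heart rate ✗
(C) Kale-Webb syndrome — headache ✓; fatigue ✓; increased appetite ✓ (through joint pain → increased appetite); blurred vision ✓; weight gain ✓ (through joint pain → increased appetite → weight gain); slowed heart rate ✓
(D) chronic mirocytosis — headache ✓; fatigue ✓; increased appetite ✗; blurred vision ✓; weight gain ✗; slowed heart rate ✓
Only (C) is consistent with every observation.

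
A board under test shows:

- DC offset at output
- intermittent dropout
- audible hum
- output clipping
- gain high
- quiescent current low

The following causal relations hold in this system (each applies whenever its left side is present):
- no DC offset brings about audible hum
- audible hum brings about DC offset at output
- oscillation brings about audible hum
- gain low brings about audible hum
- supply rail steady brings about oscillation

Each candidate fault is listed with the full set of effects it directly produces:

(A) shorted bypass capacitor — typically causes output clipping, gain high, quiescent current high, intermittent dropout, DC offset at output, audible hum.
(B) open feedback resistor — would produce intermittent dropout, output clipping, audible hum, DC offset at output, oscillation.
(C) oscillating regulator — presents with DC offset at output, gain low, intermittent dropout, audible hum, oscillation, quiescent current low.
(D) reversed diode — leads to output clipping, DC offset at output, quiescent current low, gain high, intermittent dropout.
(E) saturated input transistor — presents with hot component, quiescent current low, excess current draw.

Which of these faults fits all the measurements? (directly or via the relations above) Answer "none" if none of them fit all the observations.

none

Per-candidate check:
(A) shorted bypass capacitor — DC offset at output match; intermittent dropout match; audible hum match; output clipping match; gain high match; quiescent current low miss
(B) open feedback resistor — DC offset at output match; intermittent dropout match; audible hum match; output clipping match; gain high miss; quiescent current low miss
(C) oscillating regulator — DC offset at output match; intermittent dropout match; audible hum match; output clipping miss; gain high miss; quiescent current low match
(D) reversed diode — DC offset at output match; intermittent dropout match; audible hum miss; output clipping match; gain high match; quiescent current low match
(E) saturated input transistor — does not account for DC offset at output, intermittent dropout, audible hum, output clipping, gain high
None of the listed candidates fits everything.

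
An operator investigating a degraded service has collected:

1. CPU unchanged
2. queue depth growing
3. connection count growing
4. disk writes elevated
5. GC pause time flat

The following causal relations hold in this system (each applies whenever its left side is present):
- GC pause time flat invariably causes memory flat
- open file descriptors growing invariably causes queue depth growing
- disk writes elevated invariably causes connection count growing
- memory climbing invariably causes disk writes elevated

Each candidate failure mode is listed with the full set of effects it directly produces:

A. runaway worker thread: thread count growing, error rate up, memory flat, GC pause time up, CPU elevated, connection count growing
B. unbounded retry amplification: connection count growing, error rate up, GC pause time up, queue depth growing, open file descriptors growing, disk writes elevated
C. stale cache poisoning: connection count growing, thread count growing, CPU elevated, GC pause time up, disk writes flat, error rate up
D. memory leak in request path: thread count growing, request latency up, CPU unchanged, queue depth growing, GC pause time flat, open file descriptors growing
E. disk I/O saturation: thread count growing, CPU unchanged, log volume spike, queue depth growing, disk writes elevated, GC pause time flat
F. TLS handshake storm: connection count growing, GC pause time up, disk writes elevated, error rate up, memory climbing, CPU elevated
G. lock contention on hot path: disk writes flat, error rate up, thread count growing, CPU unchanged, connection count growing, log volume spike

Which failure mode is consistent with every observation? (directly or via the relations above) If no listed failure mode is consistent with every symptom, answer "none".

For each candidate, compare predicted effects to what was observed:
(A) runaway worker thread — CPU unchanged NO; queue depth growing NO; connection count growing yes; disk writes elevated NO; GC pause time flat NO
(B) unbounded retry amplification — CPU unchanged NO; queue depth growing yes; connection count growing yes; disk writes elevated yes; GC pause time flat NO
(C) stale cache poisoning — CPU unchanged NO; queue depth growing NO; connection count growing yes; disk writes elevated NO; GC pause time flat NO
(D) memory leak in request path — does not account for connection count growing, disk writes elevated
(E) disk I/O saturation — CPU unchanged yes; queue depth growing yes; connection count growing yes (via disk writes elevated → connection count growing); disk writes elevated yes; GC pause time flat yes
(F) TLS handshake storm — CPU unchanged NO; queue depth growing NO; connection count growing yes; disk writes elevated yes; GC pause time flat NO
(G) lock contention on hot path — fails on queue depth growing, disk writes elevated, GC pause time flat (predicts disk writes flat, not disk writes elevated)
(E) alone accounts for all the evidence.

E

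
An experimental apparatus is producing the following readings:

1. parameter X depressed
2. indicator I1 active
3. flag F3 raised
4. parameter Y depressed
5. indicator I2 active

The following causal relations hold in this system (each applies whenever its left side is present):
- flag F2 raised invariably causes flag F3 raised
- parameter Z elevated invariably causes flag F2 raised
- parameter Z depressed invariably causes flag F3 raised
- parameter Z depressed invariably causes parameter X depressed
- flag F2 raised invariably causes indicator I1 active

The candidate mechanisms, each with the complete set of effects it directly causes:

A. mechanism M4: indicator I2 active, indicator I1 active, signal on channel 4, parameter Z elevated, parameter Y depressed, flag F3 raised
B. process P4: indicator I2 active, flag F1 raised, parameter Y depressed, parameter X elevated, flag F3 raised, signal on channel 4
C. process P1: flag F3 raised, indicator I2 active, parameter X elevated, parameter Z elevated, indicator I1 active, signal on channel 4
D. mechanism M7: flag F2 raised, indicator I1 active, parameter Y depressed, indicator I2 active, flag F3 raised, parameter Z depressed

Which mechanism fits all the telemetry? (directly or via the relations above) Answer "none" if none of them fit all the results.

D

For each candidate, compare predicted effects to what was observed:
(A) mechanism M4 — does not account for parameter X depressed
(B) process P4 — parameter X depressed ✗; indicator I1 active ✗; flag F3 raised ✓; parameter Y depressed ✓; indicator I2 active ✓
(C) process P1 — fails on parameter X depressed, parameter Y depressed (predicts parameter X elevated, not parameter X depressed)
(D) mechanism M7 — parameter X depressed ✓ (through parameter Z depressed → parameter X depressed); indicator I1 active ✓; flag F3 raised ✓; parameter Y depressed ✓; indicator I2 active ✓
Only (D) is consistent with every observation.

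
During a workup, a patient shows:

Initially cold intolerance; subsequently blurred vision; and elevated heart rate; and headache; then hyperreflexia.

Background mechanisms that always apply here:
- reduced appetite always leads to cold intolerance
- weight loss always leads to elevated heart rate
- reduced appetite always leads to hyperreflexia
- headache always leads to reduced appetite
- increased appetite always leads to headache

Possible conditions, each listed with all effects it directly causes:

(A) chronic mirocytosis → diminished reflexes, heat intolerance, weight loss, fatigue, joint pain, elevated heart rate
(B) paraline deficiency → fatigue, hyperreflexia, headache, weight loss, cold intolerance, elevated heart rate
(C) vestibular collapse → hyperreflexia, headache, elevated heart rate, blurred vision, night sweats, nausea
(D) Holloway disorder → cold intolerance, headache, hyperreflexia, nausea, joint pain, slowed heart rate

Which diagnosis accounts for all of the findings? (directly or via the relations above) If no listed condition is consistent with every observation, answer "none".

C

Checking each candidate against the observations:
(A) chronic mirocytosis — fails on cold intolerance, blurred vision, headache, hyperreflexia (predicts heat intolerance, not cold intolerance; predicts diminished reflexes, not hyperreflexia)
(B) paraline deficiency — does not account for blurred vision
(C) vestibular collapse — cold intolerance + (through headache → reduced appetite → cold intolerance); blurred vision +; elevated heart rate +; headache +; hyperreflexia +
(D) Holloway disorder — cold intolerance +; blurred vision -; elevated heart rate -; headache +; hyperreflexia +
(C) is the only candidate with no mismatches.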